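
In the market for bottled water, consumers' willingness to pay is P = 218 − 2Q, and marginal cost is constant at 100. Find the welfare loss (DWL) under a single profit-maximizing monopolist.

Under competition P = MC = 100, so Q = (218 − 100)/2 = 59.
The monopolist equates marginal revenue to marginal cost: 218 − 4Q = 100, so Q = 29.5. From demand, P = 159.
DWL is the triangle between Q = 29.5 and Q = 59: ½·(59 − 29.5)·(159 − 100) = 870.25.

DWL = 870.25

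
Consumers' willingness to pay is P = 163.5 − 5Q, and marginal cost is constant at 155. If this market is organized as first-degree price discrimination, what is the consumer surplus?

CS = 0

Under first-degree price discrimination the firm charges each unit its demand price and produces up to where P = MC, i.e. Q = 1.7. Consumer surplus is zero; producer surplus equals total surplus.
CS = 0.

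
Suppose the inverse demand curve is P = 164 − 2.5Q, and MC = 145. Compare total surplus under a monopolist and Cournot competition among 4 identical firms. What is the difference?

TS rises by 15.162

A monopolist chooses Q where MR = MC. MR = 164 − 5Q; setting this equal to 145 gives Q = 3.8 and P = 154.5.
CS = ½·(164 − 154.5)·3.8 = 18.05; PS = (154.5 − 145)·3.8 = 36.1; TS = 54.15.
Cournot with 4 identical firms: the symmetric best-response condition is 164 − 12.5q = 145. Each firm produces q = 1.52, total output Q = 6.08, price P = 148.8.
CS = ½·(164 − 148.8)·6.08 = 46.208; PS = (148.8 − 145)·6.08 = 23.104; TS = 69.312.
Change in total surplus: 69.312 − 54.15 = 15.162.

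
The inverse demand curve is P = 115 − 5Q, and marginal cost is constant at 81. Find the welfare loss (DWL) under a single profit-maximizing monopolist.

DWL = 28.9

Competitive firms price at marginal cost: P = 81, giving Q = 6.8.
A monopolist chooses Q where MR = MC. MR = 115 − 10Q; setting this equal to 81 gives Q = 3.4 and P = 98.
DWL is the triangle between Q = 3.4 and Q = 6.8: ½·(6.8 − 3.4)·(98 − 81) = 28.9.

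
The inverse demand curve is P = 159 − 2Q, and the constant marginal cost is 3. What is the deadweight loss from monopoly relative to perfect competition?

Under competition P = MC = 3, so Q = (159 − 3)/2 = 78.
A monopolist chooses Q where MR = MC. MR = 159 − 4Q; setting this equal to 3 gives Q = 39 and P = 81.
DWL is the triangle between Q = 39 and Q = 78: ½·(78 − 39)·(81 − 3) = 1521.

DWL = 1521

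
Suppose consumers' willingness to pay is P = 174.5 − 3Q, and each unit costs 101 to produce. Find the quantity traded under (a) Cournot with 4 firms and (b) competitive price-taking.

Cournot with 4 identical firms: the symmetric best-response condition is 174.5 − 15q = 101. Each firm produces q = 4.9, total output Q = 19.6, price P = 115.7.
Perfect competition: P = MC = 101, so 174.5 − 3Q = 101 and Q = 24.5.

Cournot: Q = 19.6; Competition: Q = 24.5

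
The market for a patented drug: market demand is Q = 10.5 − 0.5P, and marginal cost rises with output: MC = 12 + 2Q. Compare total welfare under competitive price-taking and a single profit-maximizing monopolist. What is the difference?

Inverting demand: P = 21 − 2Q.
Competitive equilibrium sets price equal to marginal cost: 21 − 2Q = 12 + 2Q, so Q = 2.25 and P = 16.5.
CS = ½·(21 − 16.5)·2.25 = 81/16; PS = (16.5·2.25 − 12·2.25 − ½·2·2.25²) = 81/16; TS = 10.125.
Monopoly sets MR = MC: 21 − 4Q = 12 + 2Q ⇒ Q = 1.5, P = 21 − 2·1.5 = 18.
CS = ½·(21 − 18)·1.5 = 2.25; PS = (18·1.5 − 12·1.5 − ½·2·1.5²) = 6.75; TS = 9.
Change in total welfare: 9 − 10.125 = −1.125.

TS falls by 1.125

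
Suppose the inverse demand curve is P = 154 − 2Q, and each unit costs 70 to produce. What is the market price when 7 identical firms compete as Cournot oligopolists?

Cournot with 7 identical firms: the symmetric best-response condition is 154 − 16q = 70. Each firm produces q = 5.25, total output Q = 36.75, price P = 80.5.

P = 80.5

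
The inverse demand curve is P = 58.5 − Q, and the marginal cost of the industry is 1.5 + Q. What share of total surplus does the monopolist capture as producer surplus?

Monopoly sets MR = MC: 58.5 − 2Q = 1.5 + Q ⇒ Q = 19, P = 58.5 − 19 = 39.5.
CS = ½·(58.5 − 39.5)·19 = 180.5.
PS = P·Q − VC(Q) = 39.5·19 − (1.5·19 + ½·1·19²) = 541.5.
Share captured = PS/TS = 541.5/722 = 0.75.

PS/TS = 0.75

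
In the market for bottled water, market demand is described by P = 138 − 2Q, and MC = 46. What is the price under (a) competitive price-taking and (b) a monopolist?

Competitive firms price at marginal cost: P = 46, giving Q = 46.
The monopolist equates marginal revenue to marginal cost: 138 − 4Q = 46, so Q = 23. From demand, P = 92.

Competition: P = 46; Monopoly: P = 92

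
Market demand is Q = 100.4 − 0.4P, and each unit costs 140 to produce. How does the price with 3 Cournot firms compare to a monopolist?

Inverting demand: P = 251 − 2.5Q.
Cournot with 3 identical firms: the symmetric best-response condition is 251 − 10q = 140. Each firm produces q = 11.1, total output Q = 33.3, price P = 167.75.
Monopoly sets MR = MC: 251 − 5Q = 140 ⇒ Q = 22.2, P = 251 − 2.5·22.2 = 195.5.

Cournot: P = 167.75; Monopoly: P = 195.5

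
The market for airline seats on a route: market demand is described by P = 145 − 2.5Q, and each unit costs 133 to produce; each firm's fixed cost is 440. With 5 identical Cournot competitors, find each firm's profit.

With 5 symmetric Cournot firms, each firm's FOC gives 145 − 15q = 133, so q = 0.8, Q = 5·0.8 = 4, and P = 135.
Each firm's profit = (135 − 133)·0.8 − 440 = −438.4.

π_i = −438.4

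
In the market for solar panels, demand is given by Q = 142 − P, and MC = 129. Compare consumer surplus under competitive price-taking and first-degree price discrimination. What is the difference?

Inverting demand: P = 142 − Q.
Under competition P = MC = 129, so Q = (142 − 129)/1 = 13.
CS = ½·(142 − 129)·13 = 84.5.
Under first-degree price discrimination the firm charges each unit its demand price and produces up to where P = MC, i.e. Q = 13. Consumer surplus is zero; producer surplus equals total surplus.
CS = 0.
Change in consumer surplus: 0 − 84.5 = −84.5.

CS falls by 84.5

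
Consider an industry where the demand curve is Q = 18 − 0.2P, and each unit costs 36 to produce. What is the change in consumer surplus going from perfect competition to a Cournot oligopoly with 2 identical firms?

CS falls by 162

Inverting demand: P = 90 − 5Q.
Under competition P = MC = 36, so Q = (90 − 36)/5 = 10.8.
CS = ½·(90 − 36)·10.8 = 291.6.
In a 2-firm Cournot equilibrium, symmetry and the first-order condition give q = (90 − 36)/(15) = 3.6. So Q = 7.2 and P = 54.
CS = ½·(90 − 54)·7.2 = 129.6.
Change in consumer surplus: 129.6 − 291.6 = −162.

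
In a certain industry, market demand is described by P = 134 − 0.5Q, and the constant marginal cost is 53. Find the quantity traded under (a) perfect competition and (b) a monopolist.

Competition: Q = 162; Monopoly: Q = 81

Competitive firms price at marginal cost: P = 53, giving Q = 162.
A monopolist chooses Q where MR = MC. MR = 134 − Q; setting this equal to 53 gives Q = 81 and P = 93.5.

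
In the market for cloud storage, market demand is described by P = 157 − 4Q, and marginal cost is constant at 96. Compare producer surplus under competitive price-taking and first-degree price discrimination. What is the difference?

Producer surplus rises by 465.125

Competitive firms price at marginal cost: P = 96, giving Q = 15.25.
PS = (96 − 96)·15.25 = 0.
Under first-degree price discrimination the firm charges each unit its demand price and produces up to where P = MC, i.e. Q = 15.25. Consumer surplus is zero; producer surplus equals total surplus.
PS = ½·(157 − 96)·15.25 = 465.125.
Change in producer surplus: 465.125 − 0 = 465.125.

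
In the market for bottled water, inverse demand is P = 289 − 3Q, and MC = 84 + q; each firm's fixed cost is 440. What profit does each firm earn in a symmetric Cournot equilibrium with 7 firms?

With 7 symmetric Cournot firms, each firm's FOC gives 289 − 24q = 84 + q, so q = 8.2, Q = 7·8.2 = 57.4, and P = 116.8.
Each firm's profit = 116.8·8.2 − (84·8.2 + ½·1·8.2²) − 440 = −204.66.

π_i = −204.66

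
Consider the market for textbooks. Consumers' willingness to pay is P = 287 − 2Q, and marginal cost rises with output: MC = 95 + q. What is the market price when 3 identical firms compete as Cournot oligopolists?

With 3 symmetric Cournot firms, each firm's FOC gives 287 − 8q = 95 + q, so q = 64/3, Q = 3·64/3 = 64, and P = 159.

P = 159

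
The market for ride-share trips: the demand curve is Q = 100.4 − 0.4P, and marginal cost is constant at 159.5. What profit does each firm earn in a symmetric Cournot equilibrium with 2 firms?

Inverting demand: P = 251 − 2.5Q.
In a 2-firm Cournot equilibrium, symmetry and the first-order condition give q = (251 − 159.5)/(7.5) = 12.2. So Q = 24.4 and P = 190.
Each firm's profit = (190 − 159.5)·12.2 = 372.1.

π_i = 372.1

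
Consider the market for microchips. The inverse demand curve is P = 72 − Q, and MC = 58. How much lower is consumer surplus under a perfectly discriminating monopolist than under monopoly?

CS falls by 24.5

Monopoly sets MR = MC: 72 − 2Q = 58 ⇒ Q = 7, P = 72 − 7 = 65.
CS = ½·(72 − 65)·7 = 24.5.
With perfect price discrimination, output is the efficient level Q = 14 (where demand meets MC), but every buyer pays their willingness to pay: CS = 0 and PS = total surplus.
CS = 0.
Change in consumer surplus: 0 − 24.5 = −24.5.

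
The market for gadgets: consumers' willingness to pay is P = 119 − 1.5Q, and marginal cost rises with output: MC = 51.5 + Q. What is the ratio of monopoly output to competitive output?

The monopolist equates marginal revenue to marginal cost: 119 − 3Q = 51.5 + Q, so Q = 16.875. From demand, P = 1499/16.
Under competition P = MC: 119 − 1.5Q = 51.5 + Q ⇒ Q = 27, P = 78.5.
Ratio Q_m/Q_c = 16.875/27 = 0.625.

Q_m/Q_c = 0.625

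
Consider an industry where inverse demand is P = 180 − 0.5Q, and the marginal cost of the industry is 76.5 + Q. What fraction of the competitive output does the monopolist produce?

Q_m/Q_c = 0.75

Monopoly sets MR = MC: 180 − Q = 76.5 + Q ⇒ Q = 51.75, P = 180 − 0.5·51.75 = 154.125.
Competitive equilibrium sets price equal to marginal cost: 180 − 0.5Q = 76.5 + Q, so Q = 69 and P = 145.5.
Ratio Q_m/Q_c = 51.75/69 = 0.75.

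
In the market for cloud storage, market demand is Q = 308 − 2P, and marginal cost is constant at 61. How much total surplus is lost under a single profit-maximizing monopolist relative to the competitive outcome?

Inverting demand: P = 154 − 0.5Q.
Perfect competition: P = MC = 61, so 154 − 0.5Q = 61 and Q = 186.
Monopoly sets MR = MC: 154 − Q = 61 ⇒ Q = 93, P = 154 − 0.5·93 = 107.5.
DWL is the triangle between Q = 93 and Q = 186: ½·(186 − 93)·(107.5 − 61) = 2162.25.

DWL = 2162.25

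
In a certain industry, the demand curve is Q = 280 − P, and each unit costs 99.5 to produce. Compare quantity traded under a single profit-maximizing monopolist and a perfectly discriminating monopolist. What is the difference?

Q rises by 90.25

Inverting demand: P = 280 − Q.
A monopolist chooses Q where MR = MC. MR = 280 − 2Q; setting this equal to 99.5 gives Q = 90.25 and P = 189.75.
Under first-degree price discrimination the firm charges each unit its demand price and produces up to where P = MC, i.e. Q = 180.5. Consumer surplus is zero; producer surplus equals total surplus.
Change in quantity traded: 180.5 − 90.25 = 90.25.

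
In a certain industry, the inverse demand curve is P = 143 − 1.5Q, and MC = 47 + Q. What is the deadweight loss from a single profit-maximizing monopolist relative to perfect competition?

Under competition P = MC: 143 − 1.5Q = 47 + Q ⇒ Q = 38.4, P = 85.4.
The monopolist equates marginal revenue to marginal cost: 143 − 3Q = 47 + Q, so Q = 24. From demand, P = 107.
CS = ½·(143 − 85.4)·38.4 = 1105.92; PS = (85.4·38.4 − 47·38.4 − ½·1·38.4²) = 737.28; TS = 1843.2.
CS = ½·(143 − 107)·24 = 432; PS = (107·24 − 47·24 − ½·1·24²) = 1152; TS = 1584.
DWL = 1843.2 − 1584 = 259.2.

DWL = 259.2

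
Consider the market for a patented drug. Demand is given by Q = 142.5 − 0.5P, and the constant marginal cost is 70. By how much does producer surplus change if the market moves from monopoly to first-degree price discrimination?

PS rises by 5778.125

Inverting demand: P = 285 − 2Q.
The monopolist equates marginal revenue to marginal cost: 285 − 4Q = 70, so Q = 53.75. From demand, P = 177.5.
PS = (177.5 − 70)·53.75 = 5778.125.
Under first-degree price discrimination the firm charges each unit its demand price and produces up to where P = MC, i.e. Q = 107.5. Consumer surplus is zero; producer surplus equals total surplus.
PS = ½·(285 − 70)·107.5 = 11556.25.
Change in producer surplus: 11556.25 − 5778.125 = 5778.125.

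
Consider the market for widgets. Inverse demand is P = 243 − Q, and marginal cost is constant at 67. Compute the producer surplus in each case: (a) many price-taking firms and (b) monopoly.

Perfect competition: P = MC = 67, so 243 − Q = 67 and Q = 176.
PS = (67 − 67)·176 = 0.
A monopolist chooses Q where MR = MC. MR = 243 − 2Q; setting this equal to 67 gives Q = 88 and P = 155.
PS = (155 − 67)·88 = 7744.

Competition: PS = 0; Monopoly: PS = 7744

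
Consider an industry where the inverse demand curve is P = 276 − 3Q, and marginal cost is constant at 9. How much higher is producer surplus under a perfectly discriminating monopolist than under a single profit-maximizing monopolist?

The monopolist equates marginal revenue to marginal cost: 276 − 6Q = 9, so Q = 44.5. From demand, P = 142.5.
PS = (142.5 − 9)·44.5 = 5940.75.
Under first-degree price discrimination the firm charges each unit its demand price and produces up to where P = MC, i.e. Q = 89. Consumer surplus is zero; producer surplus equals total surplus.
PS = ½·(276 − 9)·89 = 11881.5.
Change in producer surplus: 11881.5 − 5940.75 = 5940.75.

Producer surplus rises by 5940.75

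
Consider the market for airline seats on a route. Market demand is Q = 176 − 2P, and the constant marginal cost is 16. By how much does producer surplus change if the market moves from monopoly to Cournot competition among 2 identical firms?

Inverting demand: P = 88 − 0.5Q.
Monopoly sets MR = MC: 88 − Q = 16 ⇒ Q = 72, P = 88 − 0.5·72 = 52.
PS = (52 − 16)·72 = 2592.
In a 2-firm Cournot equilibrium, symmetry and the first-order condition give q = (88 − 16)/(1.5) = 48. So Q = 96 and P = 40.
PS = (40 − 16)·96 = 2304.
Change in producer surplus: 2304 − 2592 = −288.

Producer surplus falls by 288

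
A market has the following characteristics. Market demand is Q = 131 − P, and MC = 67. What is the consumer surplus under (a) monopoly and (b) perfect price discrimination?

Monopoly: CS = 512; Perfect PD: CS = 0

Inverting demand: P = 131 − Q.
A monopolist chooses Q where MR = MC. MR = 131 − 2Q; setting this equal to 67 gives Q = 32 and P = 99.
CS = ½·(131 − 99)·32 = 512.
Under first-degree price discrimination the firm charges each unit its demand price and produces up to where P = MC, i.e. Q = 64. Consumer surplus is zero; producer surplus equals total surplus.
CS = 0.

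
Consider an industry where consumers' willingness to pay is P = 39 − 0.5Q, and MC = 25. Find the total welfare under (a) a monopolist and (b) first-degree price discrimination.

The monopolist equates marginal revenue to marginal cost: 39 − Q = 25, so Q = 14. From demand, P = 32.
CS = ½·(39 − 32)·14 = 49; PS = (32 − 25)·14 = 98; TS = 147.
With perfect price discrimination, output is the efficient level Q = 28 (where demand meets MC), but every buyer pays their willingness to pay: CS = 0 and PS = total surplus.
TS = 196 (equal to competitive TS).

Monopoly: TS = 147; Perfect PD: TS = 196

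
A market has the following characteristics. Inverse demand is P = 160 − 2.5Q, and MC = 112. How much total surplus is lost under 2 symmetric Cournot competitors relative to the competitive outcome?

DWL = 51.2

Perfect competition: P = MC = 112, so 160 − 2.5Q = 112 and Q = 19.2.
With 2 symmetric Cournot firms, each firm's FOC gives 160 − 7.5q = 112, so q = 6.4, Q = 2·6.4 = 12.8, and P = 128.
DWL is the triangle between Q = 12.8 and Q = 19.2: ½·(19.2 − 12.8)·(128 − 112) = 51.2.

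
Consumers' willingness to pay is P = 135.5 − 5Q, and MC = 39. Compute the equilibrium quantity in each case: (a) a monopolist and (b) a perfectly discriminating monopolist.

Monopoly: Q = 9.65; Perfect PD: Q = 19.3

A monopolist chooses Q where MR = MC. MR = 135.5 − 10Q; setting this equal to 39 gives Q = 9.65 and P = 87.25.
A perfectly discriminating monopolist sells every unit with P(Q) ≥ MC(Q), so output equals the competitive quantity Q = 19.3. Each buyer pays their reservation price, so CS = 0 and the firm captures all surplus.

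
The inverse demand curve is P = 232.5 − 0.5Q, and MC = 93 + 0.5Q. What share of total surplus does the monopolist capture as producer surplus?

PS/TS = 0.75

The monopolist equates marginal revenue to marginal cost: 232.5 − Q = 93 + 0.5Q, so Q = 93. From demand, P = 186.
CS = ½·(232.5 − 186)·93 = 2162.25.
PS = P·Q − VC(Q) = 186·93 − (93·93 + ½·0.5·93²) = 6486.75.
Share captured = PS/TS = 6486.75/8649 = 0.75.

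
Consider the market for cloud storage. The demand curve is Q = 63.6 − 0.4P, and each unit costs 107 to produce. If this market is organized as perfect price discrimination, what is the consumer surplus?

Inverting demand: P = 159 − 2.5Q.
With perfect price discrimination, output is the efficient level Q = 20.8 (where demand meets MC), but every buyer pays their willingness to pay: CS = 0 and PS = total surplus.
CS = 0.

CS = 0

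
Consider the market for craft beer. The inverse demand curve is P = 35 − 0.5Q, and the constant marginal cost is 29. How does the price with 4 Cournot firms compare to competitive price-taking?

Cournot with 4 identical firms: the symmetric best-response condition is 35 − 2.5q = 29. Each firm produces q = 2.4, total output Q = 9.6, price P = 30.2.
Perfect competition: P = MC = 29, so 35 − 0.5Q = 29 and Q = 12.

Cournot: P = 30.2; Competition: P = 29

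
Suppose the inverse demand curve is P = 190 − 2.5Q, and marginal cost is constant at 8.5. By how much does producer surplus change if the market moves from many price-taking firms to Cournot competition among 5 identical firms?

Producer surplus rises by 1830.125

Under competition P = MC = 8.5, so Q = (190 − 8.5)/2.5 = 72.6.
PS = (8.5 − 8.5)·72.6 = 0.
With 5 symmetric Cournot firms, each firm's FOC gives 190 − 15q = 8.5, so q = 12.1, Q = 5·12.1 = 60.5, and P = 38.75.
PS = (38.75 − 8.5)·60.5 = 1830.125.
Change in producer surplus: 1830.125 − 0 = 1830.125.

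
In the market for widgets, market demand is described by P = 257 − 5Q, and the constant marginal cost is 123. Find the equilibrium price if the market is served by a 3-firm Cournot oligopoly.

With 3 symmetric Cournot firms, each firm's FOC gives 257 − 20q = 123, so q = 6.7, Q = 3·6.7 = 20.1, and P = 156.5.

P = 156.5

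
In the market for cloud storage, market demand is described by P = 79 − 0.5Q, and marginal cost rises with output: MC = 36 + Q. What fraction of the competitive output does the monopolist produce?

Monopoly sets MR = MC: 79 − Q = 36 + Q ⇒ Q = 21.5, P = 79 − 0.5·21.5 = 68.25.
Competitive equilibrium sets price equal to marginal cost: 79 − 0.5Q = 36 + Q, so Q = 86/3 and P = 194/3.
Ratio Q_m/Q_c = 21.5/(86/3) = 0.75.

Q_m/Q_c = 0.75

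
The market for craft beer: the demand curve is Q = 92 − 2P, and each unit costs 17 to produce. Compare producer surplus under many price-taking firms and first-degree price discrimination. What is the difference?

PS rises by 841

Inverting demand: P = 46 − 0.5Q.
Under competition P = MC = 17, so Q = (46 − 17)/0.5 = 58.
PS = (17 − 17)·58 = 0.
Under first-degree price discrimination the firm charges each unit its demand price and produces up to where P = MC, i.e. Q = 58. Consumer surplus is zero; producer surplus equals total surplus.
PS = ½·(46 − 17)·58 = 841.
Change in producer surplus: 841 − 0 = 841.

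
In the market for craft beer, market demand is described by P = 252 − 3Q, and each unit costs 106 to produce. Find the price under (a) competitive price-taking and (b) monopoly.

Under competition P = MC = 106, so Q = (252 − 106)/3 = 146/3.
The monopolist equates marginal revenue to marginal cost: 252 − 6Q = 106, so Q = 73/3. From demand, P = 179.

Competition: P = 106; Monopoly: P = 179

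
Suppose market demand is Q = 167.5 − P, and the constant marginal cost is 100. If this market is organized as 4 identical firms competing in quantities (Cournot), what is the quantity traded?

Q = 54

Inverting demand: P = 167.5 − Q.
In a 4-firm Cournot equilibrium, symmetry and the first-order condition give q = (167.5 − 100)/(5) = 13.5. So Q = 54 and P = 113.5.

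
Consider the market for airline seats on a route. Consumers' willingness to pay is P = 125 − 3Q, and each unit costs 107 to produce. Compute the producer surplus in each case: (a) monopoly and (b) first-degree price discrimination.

A monopolist chooses Q where MR = MC. MR = 125 − 6Q; setting this equal to 107 gives Q = 3 and P = 116.
PS = (116 − 107)·3 = 27.
A perfectly discriminating monopolist sells every unit with P(Q) ≥ MC(Q), so output equals the competitive quantity Q = 6. Each buyer pays their reservation price, so CS = 0 and the firm captures all surplus.
PS = ½·(125 − 107)·6 = 54.

Monopoly: PS = 27; Perfect PD: PS = 54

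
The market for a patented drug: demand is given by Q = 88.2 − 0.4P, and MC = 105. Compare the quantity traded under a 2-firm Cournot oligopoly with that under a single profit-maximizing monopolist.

Inverting demand: P = 220.5 − 2.5Q.
Cournot with 2 identical firms: the symmetric best-response condition is 220.5 − 7.5q = 105. Each firm produces q = 15.4, total output Q = 30.8, price P = 143.5.
The monopolist equates marginal revenue to marginal cost: 220.5 − 5Q = 105, so Q = 23.1. From demand, P = 162.75.

Cournot: Q = 30.8; Monopoly: Q = 23.1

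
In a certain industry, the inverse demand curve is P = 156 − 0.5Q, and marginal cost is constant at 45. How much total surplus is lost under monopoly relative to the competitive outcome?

DWL = 3080.25

Perfect competition: P = MC = 45, so 156 − 0.5Q = 45 and Q = 222.
The monopolist equates marginal revenue to marginal cost: 156 − Q = 45, so Q = 111. From demand, P = 100.5.
DWL is the triangle between Q = 111 and Q = 222: ½·(222 − 111)·(100.5 − 45) = 3080.25.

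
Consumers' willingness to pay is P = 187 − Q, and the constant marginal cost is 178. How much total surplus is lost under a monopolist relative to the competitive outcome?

DWL = 10.125

Competitive firms price at marginal cost: P = 178, giving Q = 9.
A monopolist chooses Q where MR = MC. MR = 187 − 2Q; setting this equal to 178 gives Q = 4.5 and P = 182.5.
DWL is the triangle between Q = 4.5 and Q = 9: ½·(9 − 4.5)·(182.5 − 178) = 10.125.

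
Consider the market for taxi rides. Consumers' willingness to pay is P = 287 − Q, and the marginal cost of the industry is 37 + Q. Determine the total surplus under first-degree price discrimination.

TS = 15625

A perfectly discriminating monopolist sells every unit with P(Q) ≥ MC(Q), so output equals the competitive quantity Q = 125. Each buyer pays their reservation price, so CS = 0 and the firm captures all surplus.
TS = 15625 (equal to competitive TS).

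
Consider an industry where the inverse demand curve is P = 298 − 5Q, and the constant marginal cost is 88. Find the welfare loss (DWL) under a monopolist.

Under competition P = MC = 88, so Q = (298 − 88)/5 = 42.
Monopoly sets MR = MC: 298 − 10Q = 88 ⇒ Q = 21, P = 298 − 5·21 = 193.
DWL is the triangle between Q = 21 and Q = 42: ½·(42 − 21)·(193 − 88) = 1102.5.

DWL = 1102.5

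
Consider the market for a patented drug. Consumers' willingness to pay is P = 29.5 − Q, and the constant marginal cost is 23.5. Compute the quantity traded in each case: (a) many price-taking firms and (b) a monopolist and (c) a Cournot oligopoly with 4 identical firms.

Competition: Q = 6; Monopoly: Q = 3; Cournot: Q = 4.8

Under competition P = MC = 23.5, so Q = (29.5 − 23.5)/1 = 6.
Monopoly sets MR = MC: 29.5 − 2Q = 23.5 ⇒ Q = 3, P = 29.5 − 3 = 26.5.
Cournot with 4 identical firms: the symmetric best-response condition is 29.5 − 5q = 23.5. Each firm produces q = 1.2, total output Q = 4.8, price P = 24.7.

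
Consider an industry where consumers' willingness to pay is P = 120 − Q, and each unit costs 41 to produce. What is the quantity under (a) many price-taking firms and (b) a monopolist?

Perfect competition: P = MC = 41, so 120 − Q = 41 and Q = 79.
Monopoly sets MR = MC: 120 − 2Q = 41 ⇒ Q = 39.5, P = 120 − 39.5 = 80.5.

Competition: Q = 79; Monopoly: Q = 39.5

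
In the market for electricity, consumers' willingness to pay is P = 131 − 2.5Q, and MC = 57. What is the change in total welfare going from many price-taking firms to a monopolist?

Under competition P = MC = 57, so Q = (131 − 57)/2.5 = 29.6.
CS = ½·(131 − 57)·29.6 = 1095.2; PS = (57 − 57)·29.6 = 0; TS = 1095.2.
Monopoly sets MR = MC: 131 − 5Q = 57 ⇒ Q = 14.8, P = 131 − 2.5·14.8 = 94.
CS = ½·(131 − 94)·14.8 = 273.8; PS = (94 − 57)·14.8 = 547.6; TS = 821.4.
Change in total welfare: 821.4 − 1095.2 = −273.8.

TS falls by 273.8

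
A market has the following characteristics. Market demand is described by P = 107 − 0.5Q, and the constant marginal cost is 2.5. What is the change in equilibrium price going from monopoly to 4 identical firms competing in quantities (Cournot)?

P falls by 31.35

Monopoly sets MR = MC: 107 − Q = 2.5 ⇒ Q = 104.5, P = 107 − 0.5·104.5 = 54.75.
With 4 symmetric Cournot firms, each firm's FOC gives 107 − 2.5q = 2.5, so q = 41.8, Q = 4·41.8 = 167.2, and P = 23.4.
Change in equilibrium price: 23.4 − 54.75 = −31.35.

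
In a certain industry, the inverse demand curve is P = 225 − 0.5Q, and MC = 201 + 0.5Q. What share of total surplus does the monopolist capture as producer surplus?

PS/TS = 0.75

A monopolist chooses Q where MR = MC. MR = 225 − Q; setting this equal to 201 + 0.5Q gives Q = 16 and P = 217.
CS = ½·(225 − 217)·16 = 64.
PS = P·Q − VC(Q) = 217·16 − (201·16 + ½·0.5·16²) = 192.
Share captured = PS/TS = 192/256 = 0.75.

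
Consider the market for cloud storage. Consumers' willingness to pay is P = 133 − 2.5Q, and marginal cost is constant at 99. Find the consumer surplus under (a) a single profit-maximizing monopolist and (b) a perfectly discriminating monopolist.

Monopoly sets MR = MC: 133 − 5Q = 99 ⇒ Q = 6.8, P = 133 − 2.5·6.8 = 116.
CS = ½·(133 − 116)·6.8 = 57.8.
Under first-degree price discrimination the firm charges each unit its demand price and produces up to where P = MC, i.e. Q = 13.6. Consumer surplus is zero; producer surplus equals total surplus.
CS = 0.

Monopoly: CS = 57.8; Perfect PD: CS = 0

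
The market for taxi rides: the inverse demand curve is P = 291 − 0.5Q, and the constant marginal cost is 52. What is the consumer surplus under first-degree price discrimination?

CS = 0

Under first-degree price discrimination the firm charges each unit its demand price and produces up to where P = MC, i.e. Q = 478. Consumer surplus is zero; producer surplus equals total surplus.
CS = 0.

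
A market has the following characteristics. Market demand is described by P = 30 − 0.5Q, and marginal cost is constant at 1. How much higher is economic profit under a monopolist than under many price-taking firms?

Perfect competition: P = MC = 1, so 30 − 0.5Q = 1 and Q = 58.
Profit = (1 − 1)·58 = 0.
Monopoly sets MR = MC: 30 − Q = 1 ⇒ Q = 29, P = 30 − 0.5·29 = 15.5.
Profit = (15.5 − 1)·29 = 420.5.
Change in economic profit: 420.5 − 0 = 420.5.

π rises by 420.5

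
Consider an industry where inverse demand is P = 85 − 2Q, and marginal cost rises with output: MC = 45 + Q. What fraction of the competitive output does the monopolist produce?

The monopolist equates marginal revenue to marginal cost: 85 − 4Q = 45 + Q, so Q = 8. From demand, P = 69.
Competitive equilibrium sets price equal to marginal cost: 85 − 2Q = 45 + Q, so Q = 40/3 and P = 175/3.
Ratio Q_m/Q_c = 8/(40/3) = 0.6.

Q_m/Q_c = 0.6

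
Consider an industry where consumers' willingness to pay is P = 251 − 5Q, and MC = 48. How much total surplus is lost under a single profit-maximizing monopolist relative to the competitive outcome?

DWL = 1030.225

Competitive firms price at marginal cost: P = 48, giving Q = 40.6.
The monopolist equates marginal revenue to marginal cost: 251 − 10Q = 48, so Q = 20.3. From demand, P = 149.5.
DWL is the triangle between Q = 20.3 and Q = 40.6: ½·(40.6 − 20.3)·(149.5 − 48) = 1030.225.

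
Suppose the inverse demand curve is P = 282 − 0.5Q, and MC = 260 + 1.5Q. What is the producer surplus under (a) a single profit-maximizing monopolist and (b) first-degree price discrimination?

Monopoly: PS = 96.8; Perfect PD: PS = 121

A monopolist chooses Q where MR = MC. MR = 282 − Q; setting this equal to 260 + 1.5Q gives Q = 8.8 and P = 277.6.
PS = P·Q − VC(Q) = 277.6·8.8 − (260·8.8 + ½·1.5·8.8²) = 96.8.
A perfectly discriminating monopolist sells every unit with P(Q) ≥ MC(Q), so output equals the competitive quantity Q = 11. Each buyer pays their reservation price, so CS = 0 and the firm captures all surplus.
PS = ½·(282 − 260)·11 = 121.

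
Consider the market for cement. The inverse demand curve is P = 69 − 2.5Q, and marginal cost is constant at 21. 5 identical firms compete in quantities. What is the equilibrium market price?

Cournot with 5 identical firms: the symmetric best-response condition is 69 − 15q = 21. Each firm produces q = 3.2, total output Q = 16, price P = 29.

P = 29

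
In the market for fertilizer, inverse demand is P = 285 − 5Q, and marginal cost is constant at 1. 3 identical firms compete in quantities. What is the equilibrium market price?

In a 3-firm Cournot equilibrium, symmetry and the first-order condition give q = (285 − 1)/(20) = 14.2. So Q = 42.6 and P = 72.

P = 72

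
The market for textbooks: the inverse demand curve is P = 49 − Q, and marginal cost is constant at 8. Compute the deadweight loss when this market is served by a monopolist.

Competitive firms price at marginal cost: P = 8, giving Q = 41.
A monopolist chooses Q where MR = MC. MR = 49 − 2Q; setting this equal to 8 gives Q = 20.5 and P = 28.5.
DWL is the triangle between Q = 20.5 and Q = 41: ½·(41 − 20.5)·(28.5 − 8) = 210.125.

DWL = 210.125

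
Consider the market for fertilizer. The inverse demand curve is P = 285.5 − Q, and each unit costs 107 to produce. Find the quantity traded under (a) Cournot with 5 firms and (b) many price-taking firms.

Cournot with 5 identical firms: the symmetric best-response condition is 285.5 − 6q = 107. Each firm produces q = 29.75, total output Q = 148.75, price P = 136.75.
Perfect competition: P = MC = 107, so 285.5 − Q = 107 and Q = 178.5.

Cournot: Q = 148.75; Competition: Q = 178.5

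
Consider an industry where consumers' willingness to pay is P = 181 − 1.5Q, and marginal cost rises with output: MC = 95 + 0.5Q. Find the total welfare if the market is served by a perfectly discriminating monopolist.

A perfectly discriminating monopolist sells every unit with P(Q) ≥ MC(Q), so output equals the competitive quantity Q = 43. Each buyer pays their reservation price, so CS = 0 and the firm captures all surplus.
TS = 1849 (equal to competitive TS).

TS = 1849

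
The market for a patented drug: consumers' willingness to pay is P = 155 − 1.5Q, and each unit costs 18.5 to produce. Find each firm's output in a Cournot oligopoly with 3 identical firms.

In a 3-firm Cournot equilibrium, symmetry and the first-order condition give q = (155 − 18.5)/(6) = 22.75. So Q = 68.25 and P = 52.625.

q_i = 22.75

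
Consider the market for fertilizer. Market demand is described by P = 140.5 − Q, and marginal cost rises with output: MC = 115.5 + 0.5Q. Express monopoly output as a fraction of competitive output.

A monopolist chooses Q where MR = MC. MR = 140.5 − 2Q; setting this equal to 115.5 + 0.5Q gives Q = 10 and P = 130.5.
Under competition P = MC: 140.5 − Q = 115.5 + 0.5Q ⇒ Q = 50/3, P = 743/6.
Ratio Q_m/Q_c = 10/(50/3) = 0.6.

Q_m/Q_c = 0.6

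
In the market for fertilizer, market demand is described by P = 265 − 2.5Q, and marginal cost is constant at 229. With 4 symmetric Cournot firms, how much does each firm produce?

Cournot with 4 identical firms: the symmetric best-response condition is 265 − 12.5q = 229. Each firm produces q = 2.88, total output Q = 11.52, price P = 236.2.

q_i = 2.88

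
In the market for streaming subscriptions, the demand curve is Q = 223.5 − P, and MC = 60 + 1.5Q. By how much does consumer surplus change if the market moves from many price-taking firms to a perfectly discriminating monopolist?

Inverting demand: P = 223.5 − Q.
Competitive equilibrium sets price equal to marginal cost: 223.5 − Q = 60 + 1.5Q, so Q = 65.4 and P = 158.1.
CS = ½·(223.5 − 158.1)·65.4 = 2138.58.
A perfectly discriminating monopolist sells every unit with P(Q) ≥ MC(Q), so output equals the competitive quantity Q = 65.4. Each buyer pays their reservation price, so CS = 0 and the firm captures all surplus.
CS = 0.
Change in consumer surplus: 0 − 2138.58 = −2138.58.

CS falls by 2138.58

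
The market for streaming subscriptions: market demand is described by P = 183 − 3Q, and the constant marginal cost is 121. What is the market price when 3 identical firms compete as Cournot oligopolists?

Cournot with 3 identical firms: the symmetric best-response condition is 183 − 12q = 121. Each firm produces q = 31/6, total output Q = 15.5, price P = 136.5.

P = 136.5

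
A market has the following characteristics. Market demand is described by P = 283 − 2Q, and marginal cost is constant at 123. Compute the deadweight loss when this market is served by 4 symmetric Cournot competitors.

Perfect competition: P = MC = 123, so 283 − 2Q = 123 and Q = 80.
Cournot with 4 identical firms: the symmetric best-response condition is 283 − 10q = 123. Each firm produces q = 16, total output Q = 64, price P = 155.
DWL is the triangle between Q = 64 and Q = 80: ½·(80 − 64)·(155 − 123) = 256.

DWL = 256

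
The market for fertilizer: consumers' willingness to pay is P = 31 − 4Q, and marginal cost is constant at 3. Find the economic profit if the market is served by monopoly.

Profit = 49

Monopoly sets MR = MC: 31 − 8Q = 3 ⇒ Q = 3.5, P = 31 − 4·3.5 = 17.
Profit = (17 − 3)·3.5 = 49.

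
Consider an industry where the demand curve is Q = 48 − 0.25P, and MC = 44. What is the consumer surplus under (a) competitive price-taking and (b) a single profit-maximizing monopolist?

Competition: CS = 2738; Monopoly: CS = 684.5

Inverting demand: P = 192 − 4Q.
Perfect competition: P = MC = 44, so 192 − 4Q = 44 and Q = 37.
CS = ½·(192 − 44)·37 = 2738.
A monopolist chooses Q where MR = MC. MR = 192 − 8Q; setting this equal to 44 gives Q = 18.5 and P = 118.
CS = ½·(192 − 118)·18.5 = 684.5.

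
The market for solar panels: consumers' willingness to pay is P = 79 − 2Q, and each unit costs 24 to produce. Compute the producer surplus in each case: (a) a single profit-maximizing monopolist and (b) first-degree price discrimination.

Monopoly: PS = 378.125; Perfect PD: PS = 756.25

The monopolist equates marginal revenue to marginal cost: 79 − 4Q = 24, so Q = 13.75. From demand, P = 51.5.
PS = (51.5 − 24)·13.75 = 378.125.
Under first-degree price discrimination the firm charges each unit its demand price and produces up to where P = MC, i.e. Q = 27.5. Consumer surplus is zero; producer surplus equals total surplus.
PS = ½·(79 − 24)·27.5 = 756.25.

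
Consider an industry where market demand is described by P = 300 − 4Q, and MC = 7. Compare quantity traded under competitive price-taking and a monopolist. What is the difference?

Competitive firms price at marginal cost: P = 7, giving Q = 73.25.
Monopoly sets MR = MC: 300 − 8Q = 7 ⇒ Q = 36.625, P = 300 − 4·36.625 = 153.5.
Change in quantity traded: 36.625 − 73.25 = −36.625.

Q falls by 36.625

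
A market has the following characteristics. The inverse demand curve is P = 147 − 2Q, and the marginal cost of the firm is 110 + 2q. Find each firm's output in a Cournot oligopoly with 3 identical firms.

q_i = 3.7

Cournot with 3 identical firms: the symmetric best-response condition is 147 − 8q = 110 + 2q. Each firm produces q = 3.7, total output Q = 11.1, price P = 124.8.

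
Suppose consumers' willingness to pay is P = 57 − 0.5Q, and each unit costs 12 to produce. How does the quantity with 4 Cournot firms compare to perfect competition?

Cournot: Q = 72; Competition: Q = 90

Cournot with 4 identical firms: the symmetric best-response condition is 57 − 2.5q = 12. Each firm produces q = 18, total output Q = 72, price P = 21.
Under competition P = MC = 12, so Q = (57 − 12)/0.5 = 90.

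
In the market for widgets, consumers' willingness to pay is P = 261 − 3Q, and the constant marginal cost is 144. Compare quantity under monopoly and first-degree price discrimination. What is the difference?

Q rises by 19.5

A monopolist chooses Q where MR = MC. MR = 261 − 6Q; setting this equal to 144 gives Q = 19.5 and P = 202.5.
Under first-degree price discrimination the firm charges each unit its demand price and produces up to where P = MC, i.e. Q = 39. Consumer surplus is zero; producer surplus equals total surplus.
Change in quantity: 39 − 19.5 = 19.5.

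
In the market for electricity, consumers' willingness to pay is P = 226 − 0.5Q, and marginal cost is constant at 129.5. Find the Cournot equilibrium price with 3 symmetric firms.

In a 3-firm Cournot equilibrium, symmetry and the first-order condition give q = (226 − 129.5)/(2) = 48.25. So Q = 144.75 and P = 153.625.

P = 153.625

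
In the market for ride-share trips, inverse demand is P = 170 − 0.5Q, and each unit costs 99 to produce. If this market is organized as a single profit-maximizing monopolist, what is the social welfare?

A monopolist chooses Q where MR = MC. MR = 170 − Q; setting this equal to 99 gives Q = 71 and P = 134.5.
CS = ½·(170 − 134.5)·71 = 1260.25; PS = (134.5 − 99)·71 = 2520.5; TS = 3780.75.

TS = 3780.75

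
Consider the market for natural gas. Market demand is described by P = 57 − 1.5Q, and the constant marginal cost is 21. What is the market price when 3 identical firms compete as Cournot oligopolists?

Cournot with 3 identical firms: the symmetric best-response condition is 57 − 6q = 21. Each firm produces q = 6, total output Q = 18, price P = 30.

P = 30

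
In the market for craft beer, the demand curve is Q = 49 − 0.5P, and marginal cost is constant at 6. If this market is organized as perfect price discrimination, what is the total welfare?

Inverting demand: P = 98 − 2Q.
With perfect price discrimination, output is the efficient level Q = 46 (where demand meets MC), but every buyer pays their willingness to pay: CS = 0 and PS = total surplus.
TS = 2116 (equal to competitive TS).

TS = 2116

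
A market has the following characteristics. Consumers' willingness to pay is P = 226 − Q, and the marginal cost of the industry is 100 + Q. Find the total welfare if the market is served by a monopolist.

TS = 3528

Monopoly sets MR = MC: 226 − 2Q = 100 + Q ⇒ Q = 42, P = 226 − 42 = 184.
CS = ½·(226 − 184)·42 = 882; PS = (184·42 − 100·42 − ½·1·42²) = 2646; TS = 3528.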